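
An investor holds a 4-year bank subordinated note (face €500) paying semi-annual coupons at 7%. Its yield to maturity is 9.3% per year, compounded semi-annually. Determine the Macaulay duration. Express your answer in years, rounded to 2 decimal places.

3.54 years

Periodic yield y = 0.0465. Discount each cash flow and weight by its period:
  t   CF        PV=CF/(1+0.0465)^t    t·PV
  1        17.50        16.7224        16.7224
  2        17.50        15.9794        31.9587
  3        17.50        15.2693        45.8080
  4        17.50        14.5909        58.3635
  5        17.50        13.9425        69.7127
  6        17.50        13.3230        79.9381
  7        17.50        12.7310        89.1172
  8       517.50       359.7464     2,877.9714
  Σ                    462.3050     3,269.5921
Price P = Σ PV = 462.3050.
Macaulay duration = Σ(t·PV) / P = 3,269.5921 / 462.3050 = 7.07237 half-year periods.
In years: 7.07237 / 2 = 3.53619 years.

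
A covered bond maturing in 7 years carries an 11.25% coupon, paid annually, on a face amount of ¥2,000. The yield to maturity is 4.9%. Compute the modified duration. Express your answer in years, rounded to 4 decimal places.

Periodic yield y = 0.049. First find Macaulay duration:
  t   CF        PV=CF/(1+0.049)^t    t·PV
  1       225.00       214.4900       214.4900
  2       225.00       204.4709       408.9418
  3       225.00       194.9198       584.7595
  4       225.00       185.8149       743.2597
  5       225.00       177.1353       885.6764
  6       225.00       168.8611     1,013.1665
  7     2,225.00     1,591.8480    11,142.9360
  Σ                  2,737.5400    14,993.2300
P = 2,737.5400; Macaulay duration = 14,993.2300 / 2,737.5400 = 5.47690 years.
Modified duration = D_Mac / (1 + y) = 5.47690 / 1.049 = 5.22107 years.

5.2211 years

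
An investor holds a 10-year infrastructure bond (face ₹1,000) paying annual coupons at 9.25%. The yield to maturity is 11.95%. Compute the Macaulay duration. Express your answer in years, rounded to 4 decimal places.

Periodic yield y = 0.1195. Discount each cash flow and weight by its year:
  t   CF        PV=CF/(1+0.1195)^t    t·PV
  1        92.50        82.6262        82.6262
  2        92.50        73.8063       147.6126
  3        92.50        65.9279       197.7838
  4        92.50        58.8905       235.5621
  5        92.50        52.6043       263.0215
  6        92.50        46.9891       281.9346
  7        92.50        41.9733       293.8131
  8        92.50        37.4929       299.9431
  9        92.50        33.4907       301.4167
  10    1,092.50       353.3300     3,533.2996
  Σ                    847.1312     5,637.0133
Price P = Σ PV = 847.1312.
Macaulay duration = Σ(t·PV) / P = 5,637.0133 / 847.1312 = 6.65424 years.

6.6542 years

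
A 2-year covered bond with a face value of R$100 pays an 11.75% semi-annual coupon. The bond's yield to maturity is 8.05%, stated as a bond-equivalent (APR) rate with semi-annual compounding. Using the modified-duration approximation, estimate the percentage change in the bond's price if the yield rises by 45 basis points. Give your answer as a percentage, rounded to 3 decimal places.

-0.798%

Periodic yield y = 0.04025. Modified duration first:
  t   CF        PV=CF/(1+0.04025)^t    t·PV
  1        5.875         5.6477         5.6477
  2        5.875         5.4292        10.8583
  3        5.875         5.2191        15.6573
  4      105.875        90.4154       361.6617
  Σ                    106.7114       393.8250
P = 106.7114; D_Mac = 3.69056 half-year periods = 1.84528 yrs; D_mod = 1.84528/(1+0.04025) = 1.77388 yrs.
ΔP/P ≈ -D_mod · Δy = -1.77388 × (+0.0045) = -0.007982 = -0.7982%.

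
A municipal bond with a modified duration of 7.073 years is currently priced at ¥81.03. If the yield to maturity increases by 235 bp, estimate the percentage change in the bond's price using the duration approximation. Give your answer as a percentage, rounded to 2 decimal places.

Duration approximation: ΔP/P ≈ -D_mod · Δy = -7.073 × (+0.0235) = -0.1662155.
As a percentage: -16.62155%.

-16.62%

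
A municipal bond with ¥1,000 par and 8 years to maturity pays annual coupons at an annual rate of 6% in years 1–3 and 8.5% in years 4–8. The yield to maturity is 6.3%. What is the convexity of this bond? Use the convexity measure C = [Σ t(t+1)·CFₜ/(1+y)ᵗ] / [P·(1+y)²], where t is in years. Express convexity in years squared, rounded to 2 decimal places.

With y = 0.063:
  t   CF        PV=CF/(1+0.063)^t    t·PV        t(t+1)·PV
  1        60.00        56.4440        56.4440         112.8881
  2        60.00        53.0988       106.1976         318.5928
  3        60.00        49.9518       149.8555         599.4220
  4        85.00        66.5711       266.2845       1,331.4224
  5        85.00        62.6257       313.1285       1,878.7710
  6        85.00        58.9141       353.4847       2,474.3927
  7        85.00        55.4225       387.9575       3,103.6597
  8     1,085.00       665.5238     5,324.1908      47,917.7170
  Σ                  1,068.5519     6,957.5430      57,736.8658
P = 1,068.5519.
Convexity = Σ t(t+1)·PV / [P·(1+y)²] = 57,736.8658 / (1,068.5519 × 1.129969) = 47.81796.

47.82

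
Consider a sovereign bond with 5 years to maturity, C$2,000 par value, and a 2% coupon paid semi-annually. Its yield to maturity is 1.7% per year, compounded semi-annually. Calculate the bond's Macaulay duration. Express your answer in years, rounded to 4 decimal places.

4.7849 years

Periodic yield y = 0.0085. Discount each cash flow and weight by its period:
  t   CF        PV=CF/(1+0.0085)^t    t·PV
  1        20.00        19.8314        19.8314
  2        20.00        19.6643        39.3286
  3        20.00        19.4985        58.4956
  4        20.00        19.3342        77.3368
  5        20.00        19.1713        95.8563
  6        20.00        19.0097       114.0580
  7        20.00        18.8494       131.9461
  8        20.00        18.6906       149.5246
  9        20.00        18.5330       166.7974
  10    2,020.00     1,856.0614    18,560.6142
  Σ                  2,028.6439    19,413.7892
Price P = Σ PV = 2,028.6439.
Macaulay duration = Σ(t·PV) / P = 19,413.7892 / 2,028.6439 = 9.56984 half-year periods.
In years: 9.56984 / 2 = 4.78492 years.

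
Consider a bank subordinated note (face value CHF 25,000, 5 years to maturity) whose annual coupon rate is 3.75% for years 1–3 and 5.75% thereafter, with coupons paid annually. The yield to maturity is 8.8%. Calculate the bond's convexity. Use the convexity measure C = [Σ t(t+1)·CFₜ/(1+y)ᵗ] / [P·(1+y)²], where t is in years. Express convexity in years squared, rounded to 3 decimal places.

With y = 0.088:
  t   CF        PV=CF/(1+0.088)^t    t·PV        t(t+1)·PV
  1       937.50       861.6728       861.6728       1,723.3456
  2       937.50       791.9787     1,583.9573       4,751.8720
  3       937.50       727.9216     2,183.7647       8,735.0589
  4     1,437.50     1,025.8699     4,103.4795      20,517.3973
  5    26,437.50    17,341.0707    86,705.3533     520,232.1198
  Σ                 20,748.5136    95,438.2276     555,959.7936
P = 20,748.5136.
Convexity = Σ t(t+1)·PV / [P·(1+y)²] = 555,959.7936 / (20,748.5136 × 1.183744) = 22.63594.

22.636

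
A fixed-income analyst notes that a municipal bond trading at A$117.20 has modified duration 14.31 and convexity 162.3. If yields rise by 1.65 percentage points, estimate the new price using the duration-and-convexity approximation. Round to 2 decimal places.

Duration effect: -D_mod·Δy = -14.31 × (+0.0165) = -0.236115
Convexity effect: ½·C·(Δy)² = 0.5 × 162.3 × (0.0165)² = +0.0220930875
ΔP/P ≈ -0.236115 + 0.0220930875 = -0.2140219125
New price ≈ 117.20 × (1 - 0.2140219125) = 92.116631855.

A$92.12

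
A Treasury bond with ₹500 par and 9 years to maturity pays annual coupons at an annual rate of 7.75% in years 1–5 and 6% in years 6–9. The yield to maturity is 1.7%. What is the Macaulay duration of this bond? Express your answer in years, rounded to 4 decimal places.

Periodic yield y = 0.017. Discount each cash flow and weight by its year:
  t   CF        PV=CF/(1+0.017)^t    t·PV
  1        38.75        38.1023        38.1023
  2        38.75        37.4654        74.9307
  3        38.75        36.8391       110.5173
  4        38.75        36.2233       144.8932
  5        38.75        35.6178       178.0889
  6        30.00        27.1141       162.6847
  7        30.00        26.6609       186.6262
  8        30.00        26.2152       209.7218
  9       530.00       455.3940     4,098.5459
  Σ                    719.6320     5,204.1110
Price P = Σ PV = 719.6320.
Macaulay duration = Σ(t·PV) / P = 5,204.1110 / 719.6320 = 7.23163 years.

7.2316 years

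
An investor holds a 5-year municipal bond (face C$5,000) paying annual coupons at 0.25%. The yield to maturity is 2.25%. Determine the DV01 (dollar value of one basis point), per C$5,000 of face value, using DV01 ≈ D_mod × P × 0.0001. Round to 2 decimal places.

C$2.20

Periodic yield y = 0.0225.
  t   CF        PV=CF/(1+0.0225)^t    t·PV
  1        12.50        12.2249        12.2249
  2        12.50        11.9559        23.9119
  3        12.50        11.6928        35.0785
  4        12.50        11.4355        45.7422
  5     5,012.50     4,484.7455    22,423.7275
  Σ                  4,532.0547    22,540.6850
P = 4,532.0547; D_Mac = 4.97361 yrs; D_mod = 4.86417 yrs.
DV01 ≈ 4.86417 × 4,532.0547 × 0.0001 = 2.204468.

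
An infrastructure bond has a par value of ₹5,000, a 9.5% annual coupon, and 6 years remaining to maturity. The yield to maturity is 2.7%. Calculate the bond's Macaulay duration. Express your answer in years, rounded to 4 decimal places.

Periodic yield y = 0.027. Discount each cash flow and weight by its year:
  t   CF        PV=CF/(1+0.027)^t    t·PV
  1       475.00       462.5122       462.5122
  2       475.00       450.3526       900.7053
  3       475.00       438.5128     1,315.5384
  4       475.00       426.9842     1,707.9369
  5       475.00       415.7587     2,078.7937
  6     5,475.00     4,666.1797    27,997.0783
  Σ                  6,860.3003    34,462.5648
Price P = Σ PV = 6,860.3003.
Macaulay duration = Σ(t·PV) / P = 34,462.5648 / 6,860.3003 = 5.02348 years.

5.0235 years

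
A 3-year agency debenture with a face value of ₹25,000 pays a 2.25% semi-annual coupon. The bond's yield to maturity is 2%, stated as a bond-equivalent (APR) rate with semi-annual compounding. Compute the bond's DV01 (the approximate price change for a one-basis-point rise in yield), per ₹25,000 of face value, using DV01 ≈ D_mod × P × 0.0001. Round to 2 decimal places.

₹7.28

Periodic yield y = 0.01.
  t   CF        PV=CF/(1+0.01)^t    t·PV
  1       281.25       278.4653       278.4653
  2       281.25       275.7083       551.4165
  3       281.25       272.9785       818.9354
  4       281.25       270.2757     1,081.1029
  5       281.25       267.5997     1,337.9986
  6    25,281.25    23,816.0811   142,896.4866
  Σ                 25,181.1086   146,964.4054
P = 25,181.1086; D_Mac = 5.83630 half-year periods = 2.91815 yrs; D_mod = 2.88926 yrs.
DV01 ≈ 2.88926 × 25,181.1086 × 0.0001 = 7.275466.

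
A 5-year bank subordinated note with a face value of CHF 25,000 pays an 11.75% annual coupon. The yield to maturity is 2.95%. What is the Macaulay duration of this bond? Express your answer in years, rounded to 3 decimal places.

Periodic yield y = 0.0295. Discount each cash flow and weight by its year:
  t   CF        PV=CF/(1+0.0295)^t    t·PV
  1     2,937.50     2,853.3269     2,853.3269
  2     2,937.50     2,771.5657     5,543.1313
  3     2,937.50     2,692.1473     8,076.4420
  4     2,937.50     2,615.0047    10,460.0187
  5    27,937.50    24,157.7112   120,788.5562
  Σ                 35,089.7558   147,721.4751
Price P = Σ PV = 35,089.7558.
Macaulay duration = Σ(t·PV) / P = 147,721.4751 / 35,089.7558 = 4.20982 years.

4.210 years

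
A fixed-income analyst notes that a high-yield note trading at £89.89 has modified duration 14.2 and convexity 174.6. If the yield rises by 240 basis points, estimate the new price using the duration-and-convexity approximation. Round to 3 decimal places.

Duration effect: -D_mod·Δy = -14.2 × (+0.024) = -0.340800
Convexity effect: ½·C·(Δy)² = 0.5 × 174.6 × (0.024)² = +0.0502848
ΔP/P ≈ -0.340800 + 0.0502848 = -0.2905152
New price ≈ 89.89 × (1 - 0.2905152) = 63.775588672.

£63.776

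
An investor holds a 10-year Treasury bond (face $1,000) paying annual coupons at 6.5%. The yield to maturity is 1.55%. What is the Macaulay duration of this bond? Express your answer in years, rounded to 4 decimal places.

8.0992 years

Periodic yield y = 0.0155. Discount each cash flow and weight by its year:
  t   CF        PV=CF/(1+0.0155)^t    t·PV
  1        65.00        64.0079        64.0079
  2        65.00        63.0309       126.0618
  3        65.00        62.0688       186.2065
  4        65.00        61.1214       244.4858
  5        65.00        60.1885       300.9426
  6        65.00        59.2698       355.6191
  7        65.00        58.3652       408.5563
  8        65.00        57.4743       459.7947
  9        65.00        56.5971       509.3737
  10    1,065.00       913.1673     9,131.6726
  Σ                  1,455.2913    11,786.7209
Price P = Σ PV = 1,455.2913.
Macaulay duration = Σ(t·PV) / P = 11,786.7209 / 1,455.2913 = 8.09922 years.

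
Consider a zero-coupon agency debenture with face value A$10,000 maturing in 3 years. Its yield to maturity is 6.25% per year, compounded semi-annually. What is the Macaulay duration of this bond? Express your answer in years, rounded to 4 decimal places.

A zero-coupon bond has a single cash flow at maturity, so its Macaulay duration equals its maturity: 3 years.
(Equivalently: 6 semi-annual periods ÷ 2 = 3 years.)

3.0000 years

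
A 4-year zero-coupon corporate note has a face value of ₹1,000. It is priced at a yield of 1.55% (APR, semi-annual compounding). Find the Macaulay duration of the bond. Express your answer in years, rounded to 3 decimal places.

A zero-coupon bond has a single cash flow at maturity, so its Macaulay duration equals its maturity: 4 years.
(Equivalently: 8 semi-annual periods ÷ 2 = 4 years.)

4.000 years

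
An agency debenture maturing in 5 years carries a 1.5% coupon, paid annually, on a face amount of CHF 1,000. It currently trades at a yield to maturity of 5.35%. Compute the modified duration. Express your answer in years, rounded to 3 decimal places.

Periodic yield y = 0.0535. First find Macaulay duration:
  t   CF        PV=CF/(1+0.0535)^t    t·PV
  1        15.00        14.2383        14.2383
  2        15.00        13.5152        27.0304
  3        15.00        12.8288        38.4865
  4        15.00        12.1774        48.7094
  5     1,015.00       782.1559     3,910.7797
  Σ                    834.9156     4,039.2443
P = 834.9156; Macaulay duration = 4,039.2443 / 834.9156 = 4.83791 years.
Modified duration = D_Mac / (1 + y) = 4.83791 / 1.0535 = 4.59222 years.

4.592 years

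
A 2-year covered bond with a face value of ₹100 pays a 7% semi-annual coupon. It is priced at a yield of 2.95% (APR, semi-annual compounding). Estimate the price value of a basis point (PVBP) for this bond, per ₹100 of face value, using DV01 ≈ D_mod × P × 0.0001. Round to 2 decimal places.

Periodic yield y = 0.01475.
  t   CF        PV=CF/(1+0.01475)^t    t·PV
  1         3.50         3.4491         3.4491
  2         3.50         3.3990         6.7980
  3         3.50         3.3496        10.0488
  4       103.50        97.6122       390.4488
  Σ                    107.8099       410.7447
P = 107.8099; D_Mac = 3.80990 half-year periods = 1.90495 yrs; D_mod = 1.87726 yrs.
DV01 ≈ 1.87726 × 107.8099 × 0.0001 = 0.020239.

₹0.02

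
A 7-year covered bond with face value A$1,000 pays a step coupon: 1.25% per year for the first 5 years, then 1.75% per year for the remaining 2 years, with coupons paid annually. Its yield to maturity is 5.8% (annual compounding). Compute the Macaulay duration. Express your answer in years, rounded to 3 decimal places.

6.694 years

Periodic yield y = 0.058. Discount each cash flow and weight by its year:
  t   CF        PV=CF/(1+0.058)^t    t·PV
  1        12.50        11.8147        11.8147
  2        12.50        11.1671        22.3341
  3        12.50        10.5549        31.6646
  4        12.50         9.9763        39.9050
  5        12.50         9.4293        47.1467
  6        17.50        12.4774        74.8644
  7     1,017.50       685.7009     4,799.9066
  Σ                    751.1206     5,027.6362
Price P = Σ PV = 751.1206.
Macaulay duration = Σ(t·PV) / P = 5,027.6362 / 751.1206 = 6.69351 years.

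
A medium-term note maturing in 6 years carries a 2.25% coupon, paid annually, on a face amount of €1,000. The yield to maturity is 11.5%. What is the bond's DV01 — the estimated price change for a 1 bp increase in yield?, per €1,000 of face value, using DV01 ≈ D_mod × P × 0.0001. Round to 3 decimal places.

€0.307

Periodic yield y = 0.115.
  t   CF        PV=CF/(1+0.115)^t    t·PV
  1        22.50        20.1794        20.1794
  2        22.50        18.0981        36.1962
  3        22.50        16.2315        48.6944
  4        22.50        14.5574        58.2295
  5        22.50        13.0559        65.2797
  6     1,022.50       532.1256     3,192.7533
  Σ                    614.2478     3,421.3325
P = 614.2478; D_Mac = 5.56995 yrs; D_mod = 4.99548 yrs.
DV01 ≈ 4.99548 × 614.2478 × 0.0001 = 0.306846.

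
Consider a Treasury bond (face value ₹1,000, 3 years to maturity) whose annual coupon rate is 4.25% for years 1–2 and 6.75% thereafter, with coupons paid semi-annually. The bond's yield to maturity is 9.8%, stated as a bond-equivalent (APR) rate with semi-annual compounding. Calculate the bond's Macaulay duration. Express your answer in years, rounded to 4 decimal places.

Periodic yield y = 0.049. Discount each cash flow and weight by its period:
  t   CF        PV=CF/(1+0.049)^t    t·PV
  1        21.25        20.2574        20.2574
  2        21.25        19.3111        38.6223
  3        21.25        18.4091        55.2273
  4        21.25        17.5492        70.1967
  5        33.75        26.5703       132.8515
  6     1,033.75       775.8229     4,654.9374
  Σ                    877.9200     4,972.0926
Price P = Σ PV = 877.9200.
Macaulay duration = Σ(t·PV) / P = 4,972.0926 / 877.9200 = 5.66349 half-year periods.
In years: 5.66349 / 2 = 2.83175 years.

2.8317 years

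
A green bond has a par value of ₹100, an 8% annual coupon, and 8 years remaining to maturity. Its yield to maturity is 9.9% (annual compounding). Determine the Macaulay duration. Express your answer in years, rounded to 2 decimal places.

6.10 years

Periodic yield y = 0.099. Discount each cash flow and weight by its year:
  t   CF        PV=CF/(1+0.099)^t    t·PV
  1         8.00         7.2793         7.2793
  2         8.00         6.6236        13.2472
  3         8.00         6.0269        18.0808
  4         8.00         5.4840        21.9361
  5         8.00         4.9900        24.9501
  6         8.00         4.5405        27.2430
  7         8.00         4.1315        28.9204
  8       108.00        50.7507       406.0058
  Σ                     89.8266       547.6627
Price P = Σ PV = 89.8266.
Macaulay duration = Σ(t·PV) / P = 547.6627 / 89.8266 = 6.09689 years.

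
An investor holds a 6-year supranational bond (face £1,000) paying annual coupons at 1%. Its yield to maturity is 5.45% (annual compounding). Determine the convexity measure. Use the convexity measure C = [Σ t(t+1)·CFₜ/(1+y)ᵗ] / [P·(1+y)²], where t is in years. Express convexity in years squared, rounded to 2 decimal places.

36.35

With y = 0.0545:
  t   CF        PV=CF/(1+0.0545)^t    t·PV        t(t+1)·PV
  1        10.00         9.4832         9.4832          18.9663
  2        10.00         8.9930        17.9861          53.9583
  3        10.00         8.5283        25.5848         102.3391
  4        10.00         8.0875        32.3500         161.7498
  5        10.00         7.6695        38.3475         230.0850
  6     1,010.00       734.5847     4,407.5081      30,852.5567
  Σ                    777.3461     4,531.2596      31,419.6552
P = 777.3461.
Convexity = Σ t(t+1)·PV / [P·(1+y)²] = 31,419.6552 / (777.3461 × 1.111970) = 36.34911.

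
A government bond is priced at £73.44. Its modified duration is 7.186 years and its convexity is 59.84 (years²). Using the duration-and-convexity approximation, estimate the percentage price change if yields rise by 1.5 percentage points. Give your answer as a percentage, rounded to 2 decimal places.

-10.11%

Duration effect: -D_mod·Δy = -7.186 × (+0.015) = -0.107790
Convexity effect: ½·C·(Δy)² = 0.5 × 59.84 × (0.015)² = +0.0067320
ΔP/P ≈ -0.107790 + 0.0067320 = -0.101058
= -10.1058%.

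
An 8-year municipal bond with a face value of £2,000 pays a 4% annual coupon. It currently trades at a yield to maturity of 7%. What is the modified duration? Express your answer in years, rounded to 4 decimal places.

6.4287 years

Periodic yield y = 0.07. First find Macaulay duration:
  t   CF        PV=CF/(1+0.07)^t    t·PV
  1        80.00        74.7664        74.7664
  2        80.00        69.8751       139.7502
  3        80.00        65.3038       195.9115
  4        80.00        61.0316       244.1265
  5        80.00        57.0389       285.1945
  6        80.00        53.3074       319.8443
  7        80.00        49.8200       348.7399
  8     2,080.00     1,210.5789     9,684.6315
  Σ                  1,641.7221    11,292.9646
P = 1,641.7221; Macaulay duration = 11,292.9646 / 1,641.7221 = 6.87873 years.
Modified duration = D_Mac / (1 + y) = 6.87873 / 1.07 = 6.42872 years.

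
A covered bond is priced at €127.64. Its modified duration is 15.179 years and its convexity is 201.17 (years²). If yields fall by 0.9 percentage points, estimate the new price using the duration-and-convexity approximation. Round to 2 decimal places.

€146.12

Duration effect: -D_mod·Δy = -15.179 × (-0.009) = +0.136611
Convexity effect: ½·C·(Δy)² = 0.5 × 201.17 × (-0.009)² = +0.008147385
ΔP/P ≈ +0.136611 + 0.008147385 = +0.144758385
New price ≈ 127.64 × (1 + 0.144758385) = 146.1169602614.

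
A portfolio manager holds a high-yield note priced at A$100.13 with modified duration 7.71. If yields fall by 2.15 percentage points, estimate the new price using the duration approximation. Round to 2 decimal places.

Duration approximation: ΔP/P ≈ -D_mod · Δy = -7.71 × (-0.0215) = +0.165765.
New price ≈ 100.13 × (1 + 0.165765) = 116.72804945.

A$116.73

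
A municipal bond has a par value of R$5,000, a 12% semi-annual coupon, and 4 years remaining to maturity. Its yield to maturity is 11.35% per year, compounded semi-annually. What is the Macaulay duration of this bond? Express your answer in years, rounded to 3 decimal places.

3.299 years

Periodic yield y = 0.05675. Discount each cash flow and weight by its period:
  t   CF        PV=CF/(1+0.05675)^t    t·PV
  1       300.00       283.8893       283.8893
  2       300.00       268.6438       537.2875
  3       300.00       254.2169       762.6508
  4       300.00       240.5649       962.2595
  5       300.00       227.6460     1,138.2299
  6       300.00       215.4208     1,292.5250
  7       300.00       203.8522     1,426.9656
  8     5,300.00     3,407.9861    27,263.8890
  Σ                  5,102.2200    33,667.6966
Price P = Σ PV = 5,102.2200.
Macaulay duration = Σ(t·PV) / P = 33,667.6966 / 5,102.2200 = 6.59864 half-year periods.
In years: 6.59864 / 2 = 3.29932 years.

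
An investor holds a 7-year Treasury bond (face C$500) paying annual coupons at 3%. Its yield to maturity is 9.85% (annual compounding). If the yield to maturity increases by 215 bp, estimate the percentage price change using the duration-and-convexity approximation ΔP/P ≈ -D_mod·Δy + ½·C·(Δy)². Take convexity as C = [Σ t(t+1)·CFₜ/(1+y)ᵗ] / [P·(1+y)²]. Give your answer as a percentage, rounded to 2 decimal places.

With y = 0.0985:
  t   CF        PV=CF/(1+0.0985)^t    t·PV        t(t+1)·PV
  1        15.00        13.6550        13.6550          27.3100
  2        15.00        12.4306        24.8611          74.5834
  3        15.00        11.3160        33.9479         135.7914
  4        15.00        10.3013        41.2051         206.0255
  5        15.00         9.3776        46.8879         281.3275
  6        15.00         8.5367        51.2203         358.5421
  7       515.00       266.8129     1,867.6902      14,941.5216
  Σ                    332.4300     2,079.4675      16,025.1016
P = 332.4300; D_Mac = 6.25536 yrs; D_mod = 5.69445 yrs; C = 39.94850.
Duration effect: -5.69445 × (+0.0215) = -0.122431
Convexity effect: 0.5 × 39.94850 × (0.0215)² = +0.0092331
ΔP/P ≈ -0.122431 + 0.0092331 = -0.113198 = -11.3198%.

-11.32%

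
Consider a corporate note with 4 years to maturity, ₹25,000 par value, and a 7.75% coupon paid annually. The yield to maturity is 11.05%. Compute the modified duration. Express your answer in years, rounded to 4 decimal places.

3.2091 years

Periodic yield y = 0.1105. First find Macaulay duration:
  t   CF        PV=CF/(1+0.1105)^t    t·PV
  1     1,937.50     1,744.7096     1,744.7096
  2     1,937.50     1,571.1027     3,142.2055
  3     1,937.50     1,414.7706     4,244.3118
  4    26,937.50    17,712.6294    70,850.5176
  Σ                 22,443.2123    79,981.7444
P = 22,443.2123; Macaulay duration = 79,981.7444 / 22,443.2123 = 3.56374 years.
Modified duration = D_Mac / (1 + y) = 3.56374 / 1.1105 = 3.20913 years.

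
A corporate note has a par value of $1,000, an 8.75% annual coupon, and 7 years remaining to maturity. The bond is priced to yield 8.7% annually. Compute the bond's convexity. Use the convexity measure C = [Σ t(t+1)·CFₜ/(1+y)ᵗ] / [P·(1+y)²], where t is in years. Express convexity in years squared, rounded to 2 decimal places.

34.27

With y = 0.087:
  t   CF        PV=CF/(1+0.087)^t    t·PV        t(t+1)·PV
  1        87.50        80.4968        80.4968         160.9936
  2        87.50        74.0541       148.1082         444.3245
  3        87.50        68.1270       204.3811         817.5243
  4        87.50        62.6744       250.6974       1,253.4871
  5        87.50        57.6581       288.2905       1,729.7430
  6        87.50        53.0433       318.2600       2,227.8199
  7     1,087.50       606.4883     4,245.4184      33,963.3471
  Σ                  1,002.5420     5,535.6523      40,597.2395
P = 1,002.5420.
Convexity = Σ t(t+1)·PV / [P·(1+y)²] = 40,597.2395 / (1,002.5420 × 1.181569) = 34.27164.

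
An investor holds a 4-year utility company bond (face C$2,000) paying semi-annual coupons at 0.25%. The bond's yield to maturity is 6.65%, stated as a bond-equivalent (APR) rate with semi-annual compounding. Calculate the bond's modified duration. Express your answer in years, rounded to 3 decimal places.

Periodic yield y = 0.03325. First find Macaulay duration:
  t   CF        PV=CF/(1+0.03325)^t    t·PV
  1         2.50         2.4195         2.4195
  2         2.50         2.3417         4.6834
  3         2.50         2.2663         6.7990
  4         2.50         2.1934         8.7736
  5         2.50         2.1228        10.6141
  6         2.50         2.0545        12.3270
  7         2.50         1.9884        13.9187
  8     2,002.50     1,541.4492    12,331.5935
  Σ                  1,556.8359    12,391.1289
P = 1,556.8359; Macaulay duration = 12,391.1289 / 1,556.8359 = 7.95917 half-year periods = 3.97959 years.
Modified duration = D_Mac / (1 + y) = 3.97959 / 1.03325 = 3.85152 years.

3.852 years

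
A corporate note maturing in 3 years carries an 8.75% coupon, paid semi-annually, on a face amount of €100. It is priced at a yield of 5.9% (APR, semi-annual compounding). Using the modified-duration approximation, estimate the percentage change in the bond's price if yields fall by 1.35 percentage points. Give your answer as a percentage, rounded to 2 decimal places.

Periodic yield y = 0.0295. Modified duration first:
  t   CF        PV=CF/(1+0.0295)^t    t·PV
  1        4.375         4.2496         4.2496
  2        4.375         4.1279         8.2557
  3        4.375         4.0096        12.0287
  4        4.375         3.8947        15.5788
  5        4.375         3.7831        18.9154
  6      104.375        87.6675       526.0047
  Σ                    107.7323       585.0330
P = 107.7323; D_Mac = 5.43043 half-year periods = 2.71522 yrs; D_mod = 2.71522/(1+0.0295) = 2.63741 yrs.
ΔP/P ≈ -D_mod · Δy = -2.63741 × (-0.0135) = +0.035605 = +3.5605%.

+3.56%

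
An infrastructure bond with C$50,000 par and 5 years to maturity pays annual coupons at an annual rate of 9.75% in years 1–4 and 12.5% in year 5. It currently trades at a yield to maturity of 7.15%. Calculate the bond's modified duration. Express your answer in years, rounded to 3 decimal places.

Periodic yield y = 0.0715. First find Macaulay duration:
  t   CF        PV=CF/(1+0.0715)^t    t·PV
  1     4,875.00     4,549.6967     4,549.6967
  2     4,875.00     4,246.1005     8,492.2010
  3     4,875.00     3,962.7630    11,888.2889
  4     4,875.00     3,698.3322    14,793.3288
  5    56,250.00    39,825.5379   199,127.6893
  Σ                 56,282.4302   238,851.2047
P = 56,282.4302; Macaulay duration = 238,851.2047 / 56,282.4302 = 4.24380 years.
Modified duration = D_Mac / (1 + y) = 4.24380 / 1.0715 = 3.96061 years.

3.961 years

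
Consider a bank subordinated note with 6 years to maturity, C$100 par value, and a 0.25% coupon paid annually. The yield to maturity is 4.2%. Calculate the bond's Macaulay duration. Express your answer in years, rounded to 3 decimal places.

Periodic yield y = 0.042. Discount each cash flow and weight by its year:
  t   CF        PV=CF/(1+0.042)^t    t·PV
  1         0.25         0.2399         0.2399
  2         0.25         0.2303         0.4605
  3         0.25         0.2210         0.6629
  4         0.25         0.2121         0.8483
  5         0.25         0.2035         1.0176
  6       100.25        78.3210       469.9258
  Σ                     79.4277       473.1550
Price P = Σ PV = 79.4277.
Macaulay duration = Σ(t·PV) / P = 473.1550 / 79.4277 = 5.95705 years.

5.957 years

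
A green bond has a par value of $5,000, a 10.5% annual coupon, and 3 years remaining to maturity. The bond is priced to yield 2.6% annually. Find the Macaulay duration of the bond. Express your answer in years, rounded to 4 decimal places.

Periodic yield y = 0.026. Discount each cash flow and weight by its year:
  t   CF        PV=CF/(1+0.026)^t    t·PV
  1       525.00       511.6959       511.6959
  2       525.00       498.7290       997.4579
  3     5,525.00     5,115.5249    15,346.5746
  Σ                  6,125.9497    16,855.7284
Price P = Σ PV = 6,125.9497.
Macaulay duration = Σ(t·PV) / P = 16,855.7284 / 6,125.9497 = 2.75153 years.

2.7515 years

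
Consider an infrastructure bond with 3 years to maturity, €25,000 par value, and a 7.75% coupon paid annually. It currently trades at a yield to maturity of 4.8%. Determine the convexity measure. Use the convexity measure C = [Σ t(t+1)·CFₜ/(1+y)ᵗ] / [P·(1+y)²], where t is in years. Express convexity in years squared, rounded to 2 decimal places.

With y = 0.048:
  t   CF        PV=CF/(1+0.048)^t    t·PV        t(t+1)·PV
  1     1,937.50     1,848.7595     1,848.7595       3,697.5191
  2     1,937.50     1,764.0835     3,528.1671      10,584.5012
  3    26,937.50    23,403.1028    70,209.3083     280,837.2331
  Σ                 27,015.9458    75,586.2349     295,119.2534
P = 27,015.9458.
Convexity = Σ t(t+1)·PV / [P·(1+y)²] = 295,119.2534 / (27,015.9458 × 1.098304) = 9.94615.

9.95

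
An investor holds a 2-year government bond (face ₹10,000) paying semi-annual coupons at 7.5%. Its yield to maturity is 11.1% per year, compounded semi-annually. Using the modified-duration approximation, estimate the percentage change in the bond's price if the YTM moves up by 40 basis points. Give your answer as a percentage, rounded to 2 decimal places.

Periodic yield y = 0.0555. Modified duration first:
  t   CF        PV=CF/(1+0.0555)^t    t·PV
  1       375.00       355.2819       355.2819
  2       375.00       336.6005       673.2011
  3       375.00       318.9015       956.7045
  4    10,375.00     8,359.0160    33,436.0639
  Σ                  9,369.7998    35,421.2513
P = 9,369.7998; D_Mac = 3.78036 half-year periods = 1.89018 yrs; D_mod = 1.89018/(1+0.0555) = 1.79079 yrs.
ΔP/P ≈ -D_mod · Δy = -1.79079 × (+0.004) = -0.007163 = -0.7163%.

-0.72%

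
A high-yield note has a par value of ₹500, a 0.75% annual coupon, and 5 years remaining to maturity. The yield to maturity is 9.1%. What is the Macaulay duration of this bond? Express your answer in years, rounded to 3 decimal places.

Periodic yield y = 0.091. Discount each cash flow and weight by its year:
  t   CF        PV=CF/(1+0.091)^t    t·PV
  1         3.75         3.4372         3.4372
  2         3.75         3.1505         6.3010
  3         3.75         2.8877         8.6632
  4         3.75         2.6469        10.5875
  5       503.75       325.9052     1,629.5261
  Σ                    338.0275     1,658.5150
Price P = Σ PV = 338.0275.
Macaulay duration = Σ(t·PV) / P = 1,658.5150 / 338.0275 = 4.90645 years.

4.906 years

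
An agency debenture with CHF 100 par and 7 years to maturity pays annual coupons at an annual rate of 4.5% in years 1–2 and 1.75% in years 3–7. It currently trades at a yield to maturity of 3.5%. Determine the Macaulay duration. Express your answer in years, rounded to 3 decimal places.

6.340 years

Periodic yield y = 0.035. Discount each cash flow and weight by its year:
  t   CF        PV=CF/(1+0.035)^t    t·PV
  1         4.50         4.3478         4.3478
  2         4.50         4.2008         8.4016
  3         1.75         1.5784         4.7352
  4         1.75         1.5250         6.1001
  5         1.75         1.4735         7.3673
  6         1.75         1.4236         8.5418
  7       101.75        79.9746       559.8221
  Σ                     94.5237       599.3158
Price P = Σ PV = 94.5237.
Macaulay duration = Σ(t·PV) / P = 599.3158 / 94.5237 = 6.34038 years.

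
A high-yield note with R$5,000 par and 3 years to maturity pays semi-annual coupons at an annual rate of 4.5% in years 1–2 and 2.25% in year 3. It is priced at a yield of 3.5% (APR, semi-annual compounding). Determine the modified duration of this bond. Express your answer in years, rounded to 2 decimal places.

2.80 years

Periodic yield y = 0.0175. First find Macaulay duration:
  t   CF        PV=CF/(1+0.0175)^t    t·PV
  1       112.50       110.5651       110.5651
  2       112.50       108.6635       217.3270
  3       112.50       106.7946       320.3838
  4       112.50       104.9578       419.8313
  5        56.25        51.5763       257.8817
  6     5,056.25     4,556.4020    27,338.4119
  Σ                  5,038.9593    28,664.4007
P = 5,038.9593; Macaulay duration = 28,664.4007 / 5,038.9593 = 5.68856 half-year periods = 2.84428 years.
Modified duration = D_Mac / (1 + y) = 2.84428 / 1.0175 = 2.79536 years.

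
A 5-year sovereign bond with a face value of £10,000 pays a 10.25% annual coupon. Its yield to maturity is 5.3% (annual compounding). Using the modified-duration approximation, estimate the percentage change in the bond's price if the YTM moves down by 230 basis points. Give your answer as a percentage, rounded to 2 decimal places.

+9.25%

Periodic yield y = 0.053. Modified duration first:
  t   CF        PV=CF/(1+0.053)^t    t·PV
  1     1,025.00       973.4093       973.4093
  2     1,025.00       924.4153     1,848.8306
  3     1,025.00       877.8873     2,633.6618
  4     1,025.00       833.7011     3,334.8044
  5    11,025.00     8,516.0214    42,580.1068
  Σ                 12,125.4343    51,370.8130
P = 12,125.4343; D_Mac = 4.23662 yrs; D_mod = 4.23662/(1+0.053) = 4.02338 yrs.
ΔP/P ≈ -D_mod · Δy = -4.02338 × (-0.023) = +0.092538 = +9.2538%.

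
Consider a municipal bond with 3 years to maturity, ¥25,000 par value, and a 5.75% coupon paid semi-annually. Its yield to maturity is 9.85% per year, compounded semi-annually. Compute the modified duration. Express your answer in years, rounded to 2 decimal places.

Periodic yield y = 0.04925. First find Macaulay duration:
  t   CF        PV=CF/(1+0.04925)^t    t·PV
  1       718.75       685.0131       685.0131
  2       718.75       652.8598     1,305.7195
  3       718.75       622.2156     1,866.6469
  4       718.75       593.0099     2,372.0396
  5       718.75       565.1750     2,825.8752
  6    25,718.75    19,274.1835   115,645.1011
  Σ                 22,392.4570   124,700.3954
P = 22,392.4570; Macaulay duration = 124,700.3954 / 22,392.4570 = 5.56886 half-year periods = 2.78443 years.
Modified duration = D_Mac / (1 + y) = 2.78443 / 1.04925 = 2.65373 years.

2.65 years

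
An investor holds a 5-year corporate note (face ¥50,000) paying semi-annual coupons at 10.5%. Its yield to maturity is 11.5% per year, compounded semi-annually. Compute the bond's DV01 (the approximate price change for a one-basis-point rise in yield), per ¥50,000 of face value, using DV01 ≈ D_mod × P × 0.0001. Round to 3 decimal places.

¥18.176

Periodic yield y = 0.0575.
  t   CF        PV=CF/(1+0.0575)^t    t·PV
  1     2,625.00     2,482.2695     2,482.2695
  2     2,625.00     2,347.2998     4,694.5995
  3     2,625.00     2,219.6688     6,659.0064
  4     2,625.00     2,098.9776     8,395.9104
  5     2,625.00     1,984.8488     9,924.2440
  6     2,625.00     1,876.9256    11,261.5534
  7     2,625.00     1,774.8705    12,424.0936
  8     2,625.00     1,678.3646    13,426.9164
  9     2,625.00     1,587.1060    14,283.9537
  10   52,625.00    30,087.6555   300,876.5554
  Σ                 48,137.9866   384,429.1024
P = 48,137.9866; D_Mac = 7.98598 half-year periods = 3.99299 yrs; D_mod = 3.77588 yrs.
DV01 ≈ 3.77588 × 48,137.9866 × 0.0001 = 18.176317.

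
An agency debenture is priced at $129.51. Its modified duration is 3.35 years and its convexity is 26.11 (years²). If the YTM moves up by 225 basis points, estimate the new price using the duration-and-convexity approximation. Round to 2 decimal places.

$120.60

Duration effect: -D_mod·Δy = -3.35 × (+0.0225) = -0.075375
Convexity effect: ½·C·(Δy)² = 0.5 × 26.11 × (0.0225)² = +0.00660909375
ΔP/P ≈ -0.075375 + 0.00660909375 = -0.06876590625
New price ≈ 129.51 × (1 - 0.06876590625) = 120.6041274815625.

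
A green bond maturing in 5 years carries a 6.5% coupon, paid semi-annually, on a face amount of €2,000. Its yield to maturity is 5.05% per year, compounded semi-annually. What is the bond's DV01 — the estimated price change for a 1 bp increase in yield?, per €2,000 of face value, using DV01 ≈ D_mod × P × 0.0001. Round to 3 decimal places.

Periodic yield y = 0.02525.
  t   CF        PV=CF/(1+0.02525)^t    t·PV
  1        65.00        63.3992        63.3992
  2        65.00        61.8378       123.6755
  3        65.00        60.3148       180.9445
  4        65.00        58.8294       235.3175
  5        65.00        57.3805       286.9026
  6        65.00        55.9673       335.8041
  7        65.00        54.5890       382.1228
  8        65.00        53.2445       425.9564
  9        65.00        51.9332       467.3991
  10    2,065.00     1,609.2454    16,092.4540
  Σ                  2,126.7411    18,593.9756
P = 2,126.7411; D_Mac = 8.74294 half-year periods = 4.37147 yrs; D_mod = 4.26381 yrs.
DV01 ≈ 4.26381 × 2,126.7411 × 0.0001 = 0.906802.

€0.907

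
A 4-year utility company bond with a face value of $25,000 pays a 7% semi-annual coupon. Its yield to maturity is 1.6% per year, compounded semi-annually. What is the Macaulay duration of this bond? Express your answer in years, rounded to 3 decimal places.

3.604 years

Periodic yield y = 0.008. Discount each cash flow and weight by its period:
  t   CF        PV=CF/(1+0.008)^t    t·PV
  1       875.00       868.0556       868.0556
  2       875.00       861.1662     1,722.3325
  3       875.00       854.3316     2,562.9947
  4       875.00       847.5512     3,390.2047
  5       875.00       840.8246     4,204.1228
  6       875.00       834.1514     5,004.9081
  7       875.00       827.5311     5,792.7178
  8    25,875.00    24,277.0606   194,216.4844
  Σ                 30,210.6721   217,761.8205
Price P = Σ PV = 30,210.6721.
Macaulay duration = Σ(t·PV) / P = 217,761.8205 / 30,210.6721 = 7.20811 half-year periods.
In years: 7.20811 / 2 = 3.60405 years.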